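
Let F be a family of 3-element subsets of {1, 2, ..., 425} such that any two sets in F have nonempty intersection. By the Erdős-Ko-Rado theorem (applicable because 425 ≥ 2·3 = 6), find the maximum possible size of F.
max |F| = C(424, 2) = 89676

Erdős-Ko-Rado (1961): when n ≥ 2k, max |F| = C(n−1, k−1). The bound is attained by the star {A : i ∈ A} for any fixed i ∈ [n]. Here C(425−1, 3−1) = C(424, 2) = 89676.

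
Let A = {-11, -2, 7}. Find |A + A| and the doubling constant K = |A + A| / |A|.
K = |A + A| / |A| = 5/3

Enumerate A + A = {a + b : a, b ∈ A}. With |A| = 3, there are |A|^2 = 9 ordered sum pairs; collecting distinct values, A + A = {-22, -13, -4, 5, 14}, so |A + A| = 5. Thus K = 5/3. Here |A + A| = 2|A| − 1 = 5, the minimum possible — so K = 5/3 is minimal, which holds iff A is an arithmetic progression.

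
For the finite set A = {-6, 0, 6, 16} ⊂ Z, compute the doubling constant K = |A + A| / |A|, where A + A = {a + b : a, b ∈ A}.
K = |A + A| / |A| = 9/4

Enumerate A + A = {a + b : a, b ∈ A}. With |A| = 4, there are |A|^2 = 16 ordered sum pairs; collecting distinct values, A + A = {-12, -6, 0, 6, 10, 12, 16, 22, 32}, so |A + A| = 9. Thus K = 9/4. For comparison, the minimum possible |A + A| over all 4-element sets is 2·4 − 1 = 7 (so min K = 7/4), attained only by arithmetic progressions.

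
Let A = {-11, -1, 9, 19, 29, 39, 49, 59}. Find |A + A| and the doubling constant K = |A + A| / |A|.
K = |A + A| / |A| = 15/8

Enumerate A + A = {a + b : a, b ∈ A}. With |A| = 8, there are |A|^2 = 64 ordered sum pairs; collecting distinct values, A + A = {-22, -12, -2, 8, 18, 28, 38, 48, 58, 68, 78, 88, 98, 108, 118}, so |A + A| = 15. Thus K = 15/8. Here |A + A| = 2|A| − 1 = 15, the minimum possible — so K = 15/8 is minimal, which holds iff A is an arithmetic progression.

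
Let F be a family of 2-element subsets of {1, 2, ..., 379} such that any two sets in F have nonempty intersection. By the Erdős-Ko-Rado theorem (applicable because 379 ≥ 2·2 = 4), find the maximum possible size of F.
max |F| = C(378, 1) = 378

The Erdős-Ko-Rado theorem states: for n ≥ 2k, an intersecting family of k-subsets of an n-element set has size at most C(n − 1, k − 1), with equality for 'star' families {A ⊆ [n] : |A| = k, i ∈ A} (fix an element i). For n = 379, k = 2: C(378, 1) = 378.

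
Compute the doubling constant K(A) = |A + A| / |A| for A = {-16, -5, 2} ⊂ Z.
K = |A + A| / |A| = 6/3 = 2

Enumerate A + A = {a + b : a, b ∈ A}. With |A| = 3, there are |A|^2 = 9 ordered sum pairs; collecting distinct values, A + A = {-32, -21, -14, -10, -3, 4}, so |A + A| = 6. Thus K = 6/3 = 2. For comparison, the minimum possible |A + A| over all 3-element sets is 2·3 − 1 = 5 (so min K = 5/3), attained only by arithmetic progressions.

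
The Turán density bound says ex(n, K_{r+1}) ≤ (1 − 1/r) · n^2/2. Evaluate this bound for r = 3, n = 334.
Turán density bound = (2/3) · 334^2/2 = 111556/3 ≈ 37185.3333

Turán's theorem: ex(n, K_{r+1}) is achieved by the complete r-partite Turán graph T(n, r) with parts as balanced as possible, and is at most (1 − 1/r) · n^2/2. For r = 3, n = 334: the density bound is (2/3) · 111556/2 = 111556/3 ≈ 37185.3333. The integer-valued extremum is e(T(334, 3)) = 37185, which is strictly less than the density bound 111556/3 since 3 ∤ 334 (the parts of T(334, 3) cannot all be equal).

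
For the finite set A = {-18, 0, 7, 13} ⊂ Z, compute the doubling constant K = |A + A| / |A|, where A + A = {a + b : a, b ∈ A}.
K = |A + A| / |A| = 10/4 = 5/2

Enumerate A + A = {a + b : a, b ∈ A}. With |A| = 4, there are |A|^2 = 16 ordered sum pairs; collecting distinct values, A + A = {-36, -18, -11, -5, 0, 7, 13, 14, 20, 26}, so |A + A| = 10. Thus K = 10/4 = 5/2. For comparison, the minimum possible |A + A| over all 4-element sets is 2·4 − 1 = 7 (so min K = 7/4), attained only by arithmetic progressions.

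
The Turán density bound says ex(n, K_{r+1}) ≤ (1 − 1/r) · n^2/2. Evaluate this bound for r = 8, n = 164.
Turán density bound = (7/8) · 164^2/2 = 11767

Turán's theorem: ex(n, K_{r+1}) is achieved by the complete r-partite Turán graph T(n, r) with parts as balanced as possible, and is at most (1 − 1/r) · n^2/2. For r = 8, n = 164: the density bound is (7/8) · 26896/2 = 11767. The integer-valued extremum is e(T(164, 8)) = 11766, which is strictly less than the density bound 11767 since 8 ∤ 164 (the parts of T(164, 8) cannot all be equal).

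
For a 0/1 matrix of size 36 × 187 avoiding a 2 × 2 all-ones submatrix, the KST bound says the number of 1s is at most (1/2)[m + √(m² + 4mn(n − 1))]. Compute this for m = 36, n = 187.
z(36, 187; 2, 2) ≤ (1/2)[36 + √(36² + 4·36·187·186)] = (1/2)[36 + √5009904] = 1137.1407

Kővári–Sós–Turán: let r_1, ..., r_36 be the row sums and z = Σ r_i the total number of 1s. Each pair of columns can share at most one row with both entries 1 (else a 2×2 all-ones block appears), so Σ_i C(r_i, 2) ≤ C(187, 2) = 17391. By convexity Σ_i C(r_i, 2) ≥ 36·C(z/36, 2) = z(z − 36)/(2·36), giving z² − 36z − 36·187·186 ≤ 0 and hence z ≤ (1/2)[36 + √(1296 + 4·1252152)] = (1/2)[36 + √5009904] ≈ (1/2)(36 + 2238.2815) = 1137.1407.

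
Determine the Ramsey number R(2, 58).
R(2, 58) = 58

R(2, k) = k for all k ≥ 2: in a 2-colouring of K_k, either some edge is red (a red K_2) or all edges are blue (a blue K_k). And K_{57} coloured all-blue has no blue K_58, so R(2, 58) > 57. Hence R(2, 58) = 58.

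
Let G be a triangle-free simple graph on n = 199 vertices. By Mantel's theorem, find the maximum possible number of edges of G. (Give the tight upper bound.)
ex(199, K_3) = ⌊199^2/4⌋ = 9900

Mantel (1907): a triangle-free graph on n vertices has at most ⌊n^2/4⌋ edges, with equality for the complete bipartite graph K_{⌊n/2⌋, ⌈n/2⌉}. For n = 199: ⌊199^2/4⌋ = ⌊39601/4⌋ = 9900. The extremal graph is K_{99, 100}, which has 99·100 = 9900 edges.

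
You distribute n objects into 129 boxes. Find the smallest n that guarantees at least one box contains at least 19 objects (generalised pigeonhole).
n = (19 − 1)·129 + 1 = 2323

By the generalised pigeonhole principle, to guarantee some box contains ≥ r objects we need more than (r − 1) · k objects total. Threshold: n = (r − 1) · k + 1. With r = 19 and k = 129: n = 18 · 129 + 1 = 2322 + 1 = 2323. For n = 2322 = 18 · 129, we can put exactly 18 objects in every box, avoiding 19 in any single one — so 2323 is tight.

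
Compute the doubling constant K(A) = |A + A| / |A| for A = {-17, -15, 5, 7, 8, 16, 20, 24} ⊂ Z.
K = |A + A| / |A| = 33/8

Enumerate A + A = {a + b : a, b ∈ A}. With |A| = 8, there are |A|^2 = 64 ordered sum pairs; collecting distinct values, A + A = {-34, -32, -30, -12, -10, -9, -8, -7, -1, 1, 3, 5, 7, 9, 10, 12, 13, 14, 15, 16, 21, 23, 24, 25, 27, 28, 29, 31, 32, 36, 40, 44, 48}, so |A + A| = 33. Thus K = 33/8. For comparison, the minimum possible |A + A| over all 8-element sets is 2·8 − 1 = 15 (so min K = 15/8), attained only by arithmetic progressions.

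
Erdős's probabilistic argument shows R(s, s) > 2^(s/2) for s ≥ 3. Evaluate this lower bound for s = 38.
2^(38/2) = 524288; so R(38, 38) > 524288

Colour each edge of K_n uniformly at random with red/blue. The expected number of monochromatic K_38 is C(n, 38) · 2 · 2^(−C(38,2)). If C(n, 38) · 2^(1 − C(38,2)) < 1, then with positive probability no monochromatic K_38 exists, so R(38, 38) > n. The standard estimate C(n, 38) ≤ n^38/38! shows this inequality holds whenever n ≤ 2^(38/2) (since 38! · 2^(C(38,2) − 1) > 2^(38^2/2) ≥ n^38). Hence R(38, 38) > 2^(38/2) = 524288.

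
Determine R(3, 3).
R(3, 3) = 6

Lower bound: the 5-cycle C_5 (with the remaining edges as the complement) gives a 2-colouring of K_5 with no monochromatic triangle, so R(3, 3) > 5.
Upper bound: in K_6, any vertex has 5 incident edges, so by pigeonhole ≥3 are the same colour (say red). If any pair of those red neighbours has a red edge between them, we get a red triangle; otherwise the three neighbours span a blue triangle. So every 2-colouring of K_6 has a monochromatic triangle.
Hence R(3, 3) = 6.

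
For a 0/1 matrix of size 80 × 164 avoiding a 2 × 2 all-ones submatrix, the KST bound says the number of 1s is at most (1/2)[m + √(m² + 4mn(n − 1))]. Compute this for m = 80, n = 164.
z(80, 164; 2, 2) ≤ (1/2)[80 + √(80² + 4·80·164·163)] = (1/2)[80 + √8560640] = 1502.9286

Kővári–Sós–Turán: let r_1, ..., r_80 be the row sums and z = Σ r_i the total number of 1s. Each pair of columns can share at most one row with both entries 1 (else a 2×2 all-ones block appears), so Σ_i C(r_i, 2) ≤ C(164, 2) = 13366. By convexity Σ_i C(r_i, 2) ≥ 80·C(z/80, 2) = z(z − 80)/(2·80), giving z² − 80z − 80·164·163 ≤ 0 and hence z ≤ (1/2)[80 + √(6400 + 4·2138560)] = (1/2)[80 + √8560640] ≈ (1/2)(80 + 2925.8571) = 1502.9286.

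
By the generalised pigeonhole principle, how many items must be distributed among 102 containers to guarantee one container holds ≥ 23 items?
n = (23 − 1)·102 + 1 = 2245

By the generalised pigeonhole principle, to guarantee some box contains ≥ r objects we need more than (r − 1) · k objects total. Threshold: n = (r − 1) · k + 1. With r = 23 and k = 102: n = 22 · 102 + 1 = 2244 + 1 = 2245. For n = 2244 = 22 · 102, we can put exactly 22 objects in every box, avoiding 23 in any single one — so 2245 is tight.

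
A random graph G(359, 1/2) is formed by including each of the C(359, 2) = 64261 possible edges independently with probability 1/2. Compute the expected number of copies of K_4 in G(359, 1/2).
E[# K_4] = C(359, 4) · (1/2)^C(4, 2) = 680588251 / 2^6 = 10634191.421875

For each 4-subset S of vertices (there are C(359, 4) = 680588251 such S), let X_S = 1 if S induces a K_4 (all C(4, 2) = 6 edges present). Then P(X_S = 1) = (1/2)^6 = 1/64. By linearity of expectation, E[# K_4] = C(359, 4) · (1/2)^6 = 680588251 / 64 = 10634191.421875.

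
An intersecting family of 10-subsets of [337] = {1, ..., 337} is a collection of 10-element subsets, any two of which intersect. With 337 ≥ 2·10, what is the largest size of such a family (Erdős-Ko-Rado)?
max |F| = C(336, 9) = 135008623969930480

Erdős-Ko-Rado (1961): when n ≥ 2k, max |F| = C(n−1, k−1). The bound is attained by the star {A : i ∈ A} for any fixed i ∈ [n]. Here C(337−1, 10−1) = C(336, 9) = 135008623969930480.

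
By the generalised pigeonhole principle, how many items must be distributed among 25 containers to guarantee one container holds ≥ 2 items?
n = (2 − 1)·25 + 1 = 26

By the generalised pigeonhole principle, to guarantee some box contains ≥ r objects we need more than (r − 1) · k objects total. Threshold: n = (r − 1) · k + 1. With r = 2 and k = 25: n = 1 · 25 + 1 = 25 + 1 = 26. For n = 25 = 1 · 25, we can put exactly 1 objects in every box, avoiding 2 in any single one — so 26 is tight.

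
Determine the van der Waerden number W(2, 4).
W(2, 4) = 35

W(2, 4) = 35. The lower bound W(2, 4) > 34 comes from an explicit good 2-colouring of [1, 34]; the upper bound W(2, 4) ≤ 35 was verified by exhaustive search over 2-colourings of [1, 35].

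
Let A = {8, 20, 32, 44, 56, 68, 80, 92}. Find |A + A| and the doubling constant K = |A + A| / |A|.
K = |A + A| / |A| = 15/8

Enumerate A + A = {a + b : a, b ∈ A}. With |A| = 8, there are |A|^2 = 64 ordered sum pairs; collecting distinct values, A + A = {16, 28, 40, 52, 64, 76, 88, 100, 112, 124, 136, 148, 160, 172, 184}, so |A + A| = 15. Thus K = 15/8. Here |A + A| = 2|A| − 1 = 15, the minimum possible — so K = 15/8 is minimal, which holds iff A is an arithmetic progression.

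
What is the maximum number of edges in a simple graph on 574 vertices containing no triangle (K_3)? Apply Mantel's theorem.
ex(574, K_3) = ⌊574^2/4⌋ = 82369

Mantel (1907): a triangle-free graph on n vertices has at most ⌊n^2/4⌋ edges, with equality for the complete bipartite graph K_{⌊n/2⌋, ⌈n/2⌉}. For n = 574: ⌊574^2/4⌋ = ⌊329476/4⌋ = 82369. The extremal graph is K_{287, 287}, which has 287·287 = 82369 edges.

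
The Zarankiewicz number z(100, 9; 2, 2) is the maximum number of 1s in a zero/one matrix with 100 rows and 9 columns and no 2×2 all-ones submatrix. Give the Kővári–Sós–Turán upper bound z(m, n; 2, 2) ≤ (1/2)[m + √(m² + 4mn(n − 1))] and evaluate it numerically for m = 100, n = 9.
z(100, 9; 2, 2) ≤ (1/2)[100 + √(100² + 4·100·9·8)] = (1/2)[100 + √38800] = 148.4886

Kővári–Sós–Turán: let r_1, ..., r_100 be the row sums and z = Σ r_i the total number of 1s. Each pair of columns can share at most one row with both entries 1 (else a 2×2 all-ones block appears), so Σ_i C(r_i, 2) ≤ C(9, 2) = 36. By convexity Σ_i C(r_i, 2) ≥ 100·C(z/100, 2) = z(z − 100)/(2·100), giving z² − 100z − 100·9·8 ≤ 0 and hence z ≤ (1/2)[100 + √(10000 + 4·7200)] = (1/2)[100 + √38800] ≈ (1/2)(100 + 196.9772) = 148.4886.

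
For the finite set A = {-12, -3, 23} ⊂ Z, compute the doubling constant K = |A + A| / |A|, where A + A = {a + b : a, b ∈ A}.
K = |A + A| / |A| = 6/3 = 2

Enumerate A + A = {a + b : a, b ∈ A}. With |A| = 3, there are |A|^2 = 9 ordered sum pairs; collecting distinct values, A + A = {-24, -15, -6, 11, 20, 46}, so |A + A| = 6. Thus K = 6/3 = 2. For comparison, the minimum possible |A + A| over all 3-element sets is 2·3 − 1 = 5 (so min K = 5/3), attained only by arithmetic progressions.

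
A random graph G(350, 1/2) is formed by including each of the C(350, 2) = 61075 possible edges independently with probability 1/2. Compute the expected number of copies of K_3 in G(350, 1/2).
E[# K_3] = C(350, 3) · (1/2)^C(3, 2) = 7084700 / 2^3 = 1771175/2 = 885587.5

For each 3-subset S of vertices (there are C(350, 3) = 7084700 such S), let X_S = 1 if S induces a K_3 (all C(3, 2) = 3 edges present). Then P(X_S = 1) = (1/2)^3 = 1/8. By linearity of expectation, E[# K_3] = C(350, 3) · (1/2)^3 = 7084700 / 8 = 1771175/2 = 885587.5.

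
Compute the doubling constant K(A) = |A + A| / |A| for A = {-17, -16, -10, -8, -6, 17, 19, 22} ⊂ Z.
K = |A + A| / |A| = 33/8

Enumerate A + A = {a + b : a, b ∈ A}. With |A| = 8, there are |A|^2 = 64 ordered sum pairs; collecting distinct values, A + A = {-34, -33, -32, -27, -26, -25, -24, -23, -22, -20, -18, -16, -14, -12, 0, 1, 2, 3, 5, 6, 7, 9, 11, 12, 13, 14, 16, 34, 36, 38, 39, 41, 44}, so |A + A| = 33. Thus K = 33/8. For comparison, the minimum possible |A + A| over all 8-element sets is 2·8 − 1 = 15 (so min K = 15/8), attained only by arithmetic progressions.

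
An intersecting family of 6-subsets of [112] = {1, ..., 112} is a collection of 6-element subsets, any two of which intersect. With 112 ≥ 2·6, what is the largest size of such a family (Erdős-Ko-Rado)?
max |F| = C(111, 5) = 128164707

The Erdős-Ko-Rado theorem states: for n ≥ 2k, an intersecting family of k-subsets of an n-element set has size at most C(n − 1, k − 1), with equality for 'star' families {A ⊆ [n] : |A| = k, i ∈ A} (fix an element i). For n = 112, k = 6: C(111, 5) = 128164707.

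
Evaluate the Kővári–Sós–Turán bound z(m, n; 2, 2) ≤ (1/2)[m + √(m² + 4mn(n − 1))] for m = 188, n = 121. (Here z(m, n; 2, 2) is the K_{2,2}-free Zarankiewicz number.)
z(188, 121; 2, 2) ≤ (1/2)[188 + √(188² + 4·188·121·120)] = (1/2)[188 + √10954384] = 1748.8704

Kővári–Sós–Turán: let r_1, ..., r_188 be the row sums and z = Σ r_i the total number of 1s. Each pair of columns can share at most one row with both entries 1 (else a 2×2 all-ones block appears), so Σ_i C(r_i, 2) ≤ C(121, 2) = 7260. By convexity Σ_i C(r_i, 2) ≥ 188·C(z/188, 2) = z(z − 188)/(2·188), giving z² − 188z − 188·121·120 ≤ 0 and hence z ≤ (1/2)[188 + √(35344 + 4·2729760)] = (1/2)[188 + √10954384] ≈ (1/2)(188 + 3309.7408) = 1748.8704.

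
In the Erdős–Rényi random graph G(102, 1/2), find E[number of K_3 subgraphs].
E[# K_3] = C(102, 3) · (1/2)^C(3, 2) = 171700 / 2^3 = 42925/2 = 21462.5

For each 3-subset S of vertices (there are C(102, 3) = 171700 such S), let X_S = 1 if S induces a K_3 (all C(3, 2) = 3 edges present). Then P(X_S = 1) = (1/2)^3 = 1/8. By linearity of expectation, E[# K_3] = C(102, 3) · (1/2)^3 = 171700 / 8 = 42925/2 = 21462.5.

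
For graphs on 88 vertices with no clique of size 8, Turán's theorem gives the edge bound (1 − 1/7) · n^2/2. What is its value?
Turán density bound = (6/7) · 88^2/2 = 23232/7 ≈ 3318.8571

Turán's theorem: ex(n, K_{r+1}) is achieved by the complete r-partite Turán graph T(n, r) with parts as balanced as possible, and is at most (1 − 1/r) · n^2/2. For r = 7, n = 88: the density bound is (6/7) · 7744/2 = 23232/7 ≈ 3318.8571. The integer-valued extremum is e(T(88, 7)) = 3318, which is strictly less than the density bound 23232/7 since 7 ∤ 88 (the parts of T(88, 7) cannot all be equal).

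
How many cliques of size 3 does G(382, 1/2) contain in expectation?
E[# K_3] = C(382, 3) · (1/2)^C(3, 2) = 9217660 / 2^3 = 2304415/2 = 1152207.5

For each 3-subset S of vertices (there are C(382, 3) = 9217660 such S), let X_S = 1 if S induces a K_3 (all C(3, 2) = 3 edges present). Then P(X_S = 1) = (1/2)^3 = 1/8. By linearity of expectation, E[# K_3] = C(382, 3) · (1/2)^3 = 9217660 / 8 = 2304415/2 = 1152207.5.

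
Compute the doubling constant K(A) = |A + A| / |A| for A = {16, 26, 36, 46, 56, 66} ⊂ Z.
K = |A + A| / |A| = 11/6

Enumerate A + A = {a + b : a, b ∈ A}. With |A| = 6, there are |A|^2 = 36 ordered sum pairs; collecting distinct values, A + A = {32, 42, 52, 62, 72, 82, 92, 102, 112, 122, 132}, so |A + A| = 11. Thus K = 11/6. Here |A + A| = 2|A| − 1 = 11, the minimum possible — so K = 11/6 is minimal, which holds iff A is an arithmetic progression.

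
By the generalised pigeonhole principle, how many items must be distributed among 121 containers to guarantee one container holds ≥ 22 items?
n = (22 − 1)·121 + 1 = 2542

By the generalised pigeonhole principle, to guarantee some box contains ≥ r objects we need more than (r − 1) · k objects total. Threshold: n = (r − 1) · k + 1. With r = 22 and k = 121: n = 21 · 121 + 1 = 2541 + 1 = 2542. For n = 2541 = 21 · 121, we can put exactly 21 objects in every box, avoiding 22 in any single one — so 2542 is tight.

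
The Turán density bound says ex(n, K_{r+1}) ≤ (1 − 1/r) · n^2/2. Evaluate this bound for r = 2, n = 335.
Turán density bound = (1/2) · 335^2/2 = 112225/4 ≈ 28056.25

Turán's theorem: ex(n, K_{r+1}) is achieved by the complete r-partite Turán graph T(n, r) with parts as balanced as possible, and is at most (1 − 1/r) · n^2/2. For r = 2, n = 335: the density bound is (1/2) · 112225/2 = 112225/4 ≈ 28056.25. The integer-valued extremum is e(T(335, 2)) = 28056, which is strictly less than the density bound 112225/4 since 2 ∤ 335 (the parts of T(335, 2) cannot all be equal).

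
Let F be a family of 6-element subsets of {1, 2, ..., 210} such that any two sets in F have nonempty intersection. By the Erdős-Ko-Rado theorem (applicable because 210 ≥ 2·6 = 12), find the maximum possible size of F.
max |F| = C(209, 5) = 3166793916

The Erdős-Ko-Rado theorem states: for n ≥ 2k, an intersecting family of k-subsets of an n-element set has size at most C(n − 1, k − 1), with equality for 'star' families {A ⊆ [n] : |A| = k, i ∈ A} (fix an element i). For n = 210, k = 6: C(209, 5) = 3166793916.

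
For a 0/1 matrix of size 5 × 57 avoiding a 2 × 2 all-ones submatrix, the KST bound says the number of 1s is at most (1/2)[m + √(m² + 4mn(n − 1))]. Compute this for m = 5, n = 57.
z(5, 57; 2, 2) ≤ (1/2)[5 + √(5² + 4·5·57·56)] = (1/2)[5 + √63865] = 128.8576

Kővári–Sós–Turán: let r_1, ..., r_5 be the row sums and z = Σ r_i the total number of 1s. Each pair of columns can share at most one row with both entries 1 (else a 2×2 all-ones block appears), so Σ_i C(r_i, 2) ≤ C(57, 2) = 1596. By convexity Σ_i C(r_i, 2) ≥ 5·C(z/5, 2) = z(z − 5)/(2·5), giving z² − 5z − 5·57·56 ≤ 0 and hence z ≤ (1/2)[5 + √(25 + 4·15960)] = (1/2)[5 + √63865] ≈ (1/2)(5 + 252.7153) = 128.8576.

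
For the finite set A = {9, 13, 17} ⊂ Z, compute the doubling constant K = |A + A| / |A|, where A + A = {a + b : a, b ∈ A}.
K = |A + A| / |A| = 5/3

Enumerate A + A = {a + b : a, b ∈ A}. With |A| = 3, there are |A|^2 = 9 ordered sum pairs; collecting distinct values, A + A = {18, 22, 26, 30, 34}, so |A + A| = 5. Thus K = 5/3. Here |A + A| = 2|A| − 1 = 5, the minimum possible — so K = 5/3 is minimal, which holds iff A is an arithmetic progression.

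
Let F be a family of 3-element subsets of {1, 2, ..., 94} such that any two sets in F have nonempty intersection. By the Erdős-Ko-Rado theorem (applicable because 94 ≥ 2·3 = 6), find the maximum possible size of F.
max |F| = C(93, 2) = 4278

The Erdős-Ko-Rado theorem states: for n ≥ 2k, an intersecting family of k-subsets of an n-element set has size at most C(n − 1, k − 1), with equality for 'star' families {A ⊆ [n] : |A| = k, i ∈ A} (fix an element i). For n = 94, k = 3: C(93, 2) = 4278.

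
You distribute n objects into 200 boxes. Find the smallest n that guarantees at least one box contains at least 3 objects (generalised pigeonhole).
n = (3 − 1)·200 + 1 = 401

By the generalised pigeonhole principle, to guarantee some box contains ≥ r objects we need more than (r − 1) · k objects total. Threshold: n = (r − 1) · k + 1. With r = 3 and k = 200: n = 2 · 200 + 1 = 400 + 1 = 401. For n = 400 = 2 · 200, we can put exactly 2 objects in every box, avoiding 3 in any single one — so 401 is tight.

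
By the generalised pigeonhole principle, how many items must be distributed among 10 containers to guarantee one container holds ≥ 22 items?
n = (22 − 1)·10 + 1 = 211

By the generalised pigeonhole principle, to guarantee some box contains ≥ r objects we need more than (r − 1) · k objects total. Threshold: n = (r − 1) · k + 1. With r = 22 and k = 10: n = 21 · 10 + 1 = 210 + 1 = 211. For n = 210 = 21 · 10, we can put exactly 21 objects in every box, avoiding 22 in any single one — so 211 is tight.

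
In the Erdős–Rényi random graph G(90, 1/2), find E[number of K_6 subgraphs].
E[# K_6] = C(90, 6) · (1/2)^C(6, 2) = 622614630 / 2^15 = 311307315/16384 ≈ 19000.690613

For each 6-subset S of vertices (there are C(90, 6) = 622614630 such S), let X_S = 1 if S induces a K_6 (all C(6, 2) = 15 edges present). Then P(X_S = 1) = (1/2)^15 = 1/32768. By linearity of expectation, E[# K_6] = C(90, 6) · (1/2)^15 = 622614630 / 32768 = 311307315/16384 ≈ 19000.690613.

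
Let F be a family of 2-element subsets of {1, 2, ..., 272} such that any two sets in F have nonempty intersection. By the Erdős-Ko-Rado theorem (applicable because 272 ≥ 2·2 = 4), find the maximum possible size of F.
max |F| = C(271, 1) = 271

Erdős-Ko-Rado (1961): when n ≥ 2k, max |F| = C(n−1, k−1). The bound is attained by the star {A : i ∈ A} for any fixed i ∈ [n]. Here C(272−1, 2−1) = C(271, 1) = 271.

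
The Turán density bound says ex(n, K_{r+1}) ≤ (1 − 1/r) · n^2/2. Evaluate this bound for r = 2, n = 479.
Turán density bound = (1/2) · 479^2/2 = 229441/4 ≈ 57360.25

Turán's theorem: ex(n, K_{r+1}) is achieved by the complete r-partite Turán graph T(n, r) with parts as balanced as possible, and is at most (1 − 1/r) · n^2/2. For r = 2, n = 479: the density bound is (1/2) · 229441/2 = 229441/4 ≈ 57360.25. The integer-valued extremum is e(T(479, 2)) = 57360, which is strictly less than the density bound 229441/4 since 2 ∤ 479 (the parts of T(479, 2) cannot all be equal).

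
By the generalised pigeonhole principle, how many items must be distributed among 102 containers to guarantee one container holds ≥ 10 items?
n = (10 − 1)·102 + 1 = 919

By the generalised pigeonhole principle, to guarantee some box contains ≥ r objects we need more than (r − 1) · k objects total. Threshold: n = (r − 1) · k + 1. With r = 10 and k = 102: n = 9 · 102 + 1 = 918 + 1 = 919. For n = 918 = 9 · 102, we can put exactly 9 objects in every box, avoiding 10 in any single one — so 919 is tight.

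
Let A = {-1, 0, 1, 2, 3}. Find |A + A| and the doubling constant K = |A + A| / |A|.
K = |A + A| / |A| = 9/5

Enumerate A + A = {a + b : a, b ∈ A}. With |A| = 5, there are |A|^2 = 25 ordered sum pairs; collecting distinct values, A + A = {-2, -1, 0, 1, 2, 3, 4, 5, 6}, so |A + A| = 9. Thus K = 9/5. Here |A + A| = 2|A| − 1 = 9, the minimum possible — so K = 9/5 is minimal, which holds iff A is an arithmetic progression.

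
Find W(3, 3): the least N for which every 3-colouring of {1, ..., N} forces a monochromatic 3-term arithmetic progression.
W(3, 3) = 27

W(3, 3) = 27. The lower bound W(3, 3) > 26 comes from an explicit good 3-colouring of [1, 26]; the upper bound W(3, 3) ≤ 27 was verified by exhaustive search over 3-colourings of [1, 27].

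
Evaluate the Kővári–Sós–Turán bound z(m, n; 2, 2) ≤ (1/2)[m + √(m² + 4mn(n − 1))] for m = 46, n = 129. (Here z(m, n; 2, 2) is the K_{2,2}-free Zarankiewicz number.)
z(46, 129; 2, 2) ≤ (1/2)[46 + √(46² + 4·46·129·128)] = (1/2)[46 + √3040324] = 894.8262

Kővári–Sós–Turán: let r_1, ..., r_46 be the row sums and z = Σ r_i the total number of 1s. Each pair of columns can share at most one row with both entries 1 (else a 2×2 all-ones block appears), so Σ_i C(r_i, 2) ≤ C(129, 2) = 8256. By convexity Σ_i C(r_i, 2) ≥ 46·C(z/46, 2) = z(z − 46)/(2·46), giving z² − 46z − 46·129·128 ≤ 0 and hence z ≤ (1/2)[46 + √(2116 + 4·759552)] = (1/2)[46 + √3040324] ≈ (1/2)(46 + 1743.6525) = 894.8262.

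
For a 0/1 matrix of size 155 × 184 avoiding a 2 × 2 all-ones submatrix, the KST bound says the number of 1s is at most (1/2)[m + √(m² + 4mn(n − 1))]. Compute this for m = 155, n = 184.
z(155, 184; 2, 2) ≤ (1/2)[155 + √(155² + 4·155·184·183)] = (1/2)[155 + √20900665] = 2363.3623

Kővári–Sós–Turán: let r_1, ..., r_155 be the row sums and z = Σ r_i the total number of 1s. Each pair of columns can share at most one row with both entries 1 (else a 2×2 all-ones block appears), so Σ_i C(r_i, 2) ≤ C(184, 2) = 16836. By convexity Σ_i C(r_i, 2) ≥ 155·C(z/155, 2) = z(z − 155)/(2·155), giving z² − 155z − 155·184·183 ≤ 0 and hence z ≤ (1/2)[155 + √(24025 + 4·5219160)] = (1/2)[155 + √20900665] ≈ (1/2)(155 + 4571.7245) = 2363.3623.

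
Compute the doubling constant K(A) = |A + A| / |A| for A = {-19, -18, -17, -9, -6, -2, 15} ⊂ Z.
K = |A + A| / |A| = 26/7

Enumerate A + A = {a + b : a, b ∈ A}. With |A| = 7, there are |A|^2 = 49 ordered sum pairs; collecting distinct values, A + A = {-38, -37, -36, -35, -34, -28, -27, -26, -25, -24, -23, -21, -20, -19, -18, -15, -12, -11, -8, -4, -3, -2, 6, 9, 13, 30}, so |A + A| = 26. Thus K = 26/7. For comparison, the minimum possible |A + A| over all 7-element sets is 2·7 − 1 = 13 (so min K = 13/7), attained only by arithmetic progressions.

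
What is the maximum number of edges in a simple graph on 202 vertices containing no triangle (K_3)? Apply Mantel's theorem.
ex(202, K_3) = ⌊202^2/4⌋ = 10201

Mantel (1907): a triangle-free graph on n vertices has at most ⌊n^2/4⌋ edges, with equality for the complete bipartite graph K_{⌊n/2⌋, ⌈n/2⌉}. For n = 202: ⌊202^2/4⌋ = ⌊40804/4⌋ = 10201. The extremal graph is K_{101, 101}, which has 101·101 = 10201 edges.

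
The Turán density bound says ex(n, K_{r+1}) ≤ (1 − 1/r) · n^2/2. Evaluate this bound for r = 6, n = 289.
Turán density bound = (5/6) · 289^2/2 = 417605/12 ≈ 34800.4167

Turán's theorem: ex(n, K_{r+1}) is achieved by the complete r-partite Turán graph T(n, r) with parts as balanced as possible, and is at most (1 − 1/r) · n^2/2. For r = 6, n = 289: the density bound is (5/6) · 83521/2 = 417605/12 ≈ 34800.4167. The integer-valued extremum is e(T(289, 6)) = 34800, which is strictly less than the density bound 417605/12 since 6 ∤ 289 (the parts of T(289, 6) cannot all be equal).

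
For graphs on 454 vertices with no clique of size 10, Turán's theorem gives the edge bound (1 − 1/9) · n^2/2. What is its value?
Turán density bound = (8/9) · 454^2/2 = 824464/9 ≈ 91607.1111

Turán's theorem: ex(n, K_{r+1}) is achieved by the complete r-partite Turán graph T(n, r) with parts as balanced as possible, and is at most (1 − 1/r) · n^2/2. For r = 9, n = 454: the density bound is (8/9) · 206116/2 = 824464/9 ≈ 91607.1111. The integer-valued extremum is e(T(454, 9)) = 91606, which is strictly less than the density bound 824464/9 since 9 ∤ 454 (the parts of T(454, 9) cannot all be equal).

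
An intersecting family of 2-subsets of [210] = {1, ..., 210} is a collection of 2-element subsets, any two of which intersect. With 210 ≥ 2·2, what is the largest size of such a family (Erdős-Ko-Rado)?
max |F| = C(209, 1) = 209

Erdős-Ko-Rado (1961): when n ≥ 2k, max |F| = C(n−1, k−1). The bound is attained by the star {A : i ∈ A} for any fixed i ∈ [n]. Here C(210−1, 2−1) = C(209, 1) = 209.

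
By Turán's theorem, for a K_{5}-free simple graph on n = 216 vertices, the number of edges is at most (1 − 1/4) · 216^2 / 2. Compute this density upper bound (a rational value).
Turán density bound = (3/4) · 216^2/2 = 17496

Turán's theorem: ex(n, K_{r+1}) is achieved by the complete r-partite Turán graph T(n, r) with parts as balanced as possible, and is at most (1 − 1/r) · n^2/2. For r = 4, n = 216: the density bound is (3/4) · 46656/2 = 17496. Since 4 ∣ 216, the Turán graph T(216, 4) has parts of equal size 54, and its edge count e(T(216, 4)) = 17496 attains the density bound exactly.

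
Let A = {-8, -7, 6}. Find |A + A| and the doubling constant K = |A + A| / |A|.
K = |A + A| / |A| = 6/3 = 2

Enumerate A + A = {a + b : a, b ∈ A}. With |A| = 3, there are |A|^2 = 9 ordered sum pairs; collecting distinct values, A + A = {-16, -15, -14, -2, -1, 12}, so |A + A| = 6. Thus K = 6/3 = 2. For comparison, the minimum possible |A + A| over all 3-element sets is 2·3 − 1 = 5 (so min K = 5/3), attained only by arithmetic progressions.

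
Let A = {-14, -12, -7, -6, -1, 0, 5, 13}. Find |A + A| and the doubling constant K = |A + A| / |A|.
K = |A + A| / |A| = 28/8 = 7/2

Enumerate A + A = {a + b : a, b ∈ A}. With |A| = 8, there are |A|^2 = 64 ordered sum pairs; collecting distinct values, A + A = {-28, -26, -24, -21, -20, -19, -18, -15, -14, -13, -12, -9, -8, -7, -6, -2, -1, 0, 1, 4, 5, 6, 7, 10, 12, 13, 18, 26}, so |A + A| = 28. Thus K = 28/8 = 7/2. For comparison, the minimum possible |A + A| over all 8-element sets is 2·8 − 1 = 15 (so min K = 15/8), attained only by arithmetic progressions.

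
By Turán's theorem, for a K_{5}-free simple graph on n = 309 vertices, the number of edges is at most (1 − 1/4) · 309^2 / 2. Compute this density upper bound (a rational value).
Turán density bound = (3/4) · 309^2/2 = 286443/8 ≈ 35805.375

Turán's theorem: ex(n, K_{r+1}) is achieved by the complete r-partite Turán graph T(n, r) with parts as balanced as possible, and is at most (1 − 1/r) · n^2/2. For r = 4, n = 309: the density bound is (3/4) · 95481/2 = 286443/8 ≈ 35805.375. The integer-valued extremum is e(T(309, 4)) = 35805, which is strictly less than the density bound 286443/8 since 4 ∤ 309 (the parts of T(309, 4) cannot all be equal).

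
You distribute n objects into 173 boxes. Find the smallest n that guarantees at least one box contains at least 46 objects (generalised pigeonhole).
n = (46 − 1)·173 + 1 = 7786

By the generalised pigeonhole principle, to guarantee some box contains ≥ r objects we need more than (r − 1) · k objects total. Threshold: n = (r − 1) · k + 1. With r = 46 and k = 173: n = 45 · 173 + 1 = 7785 + 1 = 7786. For n = 7785 = 45 · 173, we can put exactly 45 objects in every box, avoiding 46 in any single one — so 7786 is tight.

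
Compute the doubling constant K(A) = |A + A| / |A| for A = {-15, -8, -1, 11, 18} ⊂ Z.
K = |A + A| / |A| = 12/5

Enumerate A + A = {a + b : a, b ∈ A}. With |A| = 5, there are |A|^2 = 25 ordered sum pairs; collecting distinct values, A + A = {-30, -23, -16, -9, -4, -2, 3, 10, 17, 22, 29, 36}, so |A + A| = 12. Thus K = 12/5. For comparison, the minimum possible |A + A| over all 5-element sets is 2·5 − 1 = 9 (so min K = 9/5), attained only by arithmetic progressions.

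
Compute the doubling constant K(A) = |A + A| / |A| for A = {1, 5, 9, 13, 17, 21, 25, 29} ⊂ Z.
K = |A + A| / |A| = 15/8

Enumerate A + A = {a + b : a, b ∈ A}. With |A| = 8, there are |A|^2 = 64 ordered sum pairs; collecting distinct values, A + A = {2, 6, 10, 14, 18, 22, 26, 30, 34, 38, 42, 46, 50, 54, 58}, so |A + A| = 15. Thus K = 15/8. Here |A + A| = 2|A| − 1 = 15, the minimum possible — so K = 15/8 is minimal, which holds iff A is an arithmetic progression.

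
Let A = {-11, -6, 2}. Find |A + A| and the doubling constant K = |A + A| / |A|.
K = |A + A| / |A| = 6/3 = 2

Enumerate A + A = {a + b : a, b ∈ A}. With |A| = 3, there are |A|^2 = 9 ordered sum pairs; collecting distinct values, A + A = {-22, -17, -12, -9, -4, 4}, so |A + A| = 6. Thus K = 6/3 = 2. For comparison, the minimum possible |A + A| over all 3-element sets is 2·3 − 1 = 5 (so min K = 5/3), attained only by arithmetic progressions.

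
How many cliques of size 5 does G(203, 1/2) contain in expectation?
E[# K_5] = C(203, 5) · (1/2)^C(5, 2) = 2733664990 / 2^10 = 1366832495/512 ≈ 2669594.716797

For each 5-subset S of vertices (there are C(203, 5) = 2733664990 such S), let X_S = 1 if S induces a K_5 (all C(5, 2) = 10 edges present). Then P(X_S = 1) = (1/2)^10 = 1/1024. By linearity of expectation, E[# K_5] = C(203, 5) · (1/2)^10 = 2733664990 / 1024 = 1366832495/512 ≈ 2669594.716797.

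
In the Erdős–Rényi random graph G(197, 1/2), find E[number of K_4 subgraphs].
E[# K_4] = C(197, 4) · (1/2)^C(4, 2) = 60862165 / 2^6 = 950971.328125

For each 4-subset S of vertices (there are C(197, 4) = 60862165 such S), let X_S = 1 if S induces a K_4 (all C(4, 2) = 6 edges present). Then P(X_S = 1) = (1/2)^6 = 1/64. By linearity of expectation, E[# K_4] = C(197, 4) · (1/2)^6 = 60862165 / 64 = 950971.328125.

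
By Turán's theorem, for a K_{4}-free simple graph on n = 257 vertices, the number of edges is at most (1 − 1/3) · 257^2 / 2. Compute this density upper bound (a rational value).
Turán density bound = (2/3) · 257^2/2 = 66049/3 ≈ 22016.3333

Turán's theorem: ex(n, K_{r+1}) is achieved by the complete r-partite Turán graph T(n, r) with parts as balanced as possible, and is at most (1 − 1/r) · n^2/2. For r = 3, n = 257: the density bound is (2/3) · 66049/2 = 66049/3 ≈ 22016.3333. The integer-valued extremum is e(T(257, 3)) = 22016, which is strictly less than the density bound 66049/3 since 3 ∤ 257 (the parts of T(257, 3) cannot all be equal).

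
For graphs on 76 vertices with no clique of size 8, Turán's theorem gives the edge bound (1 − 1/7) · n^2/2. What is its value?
Turán density bound = (6/7) · 76^2/2 = 17328/7 ≈ 2475.4286

Turán's theorem: ex(n, K_{r+1}) is achieved by the complete r-partite Turán graph T(n, r) with parts as balanced as possible, and is at most (1 − 1/r) · n^2/2. For r = 7, n = 76: the density bound is (6/7) · 5776/2 = 17328/7 ≈ 2475.4286. The integer-valued extremum is e(T(76, 7)) = 2475, which is strictly less than the density bound 17328/7 since 7 ∤ 76 (the parts of T(76, 7) cannot all be equal).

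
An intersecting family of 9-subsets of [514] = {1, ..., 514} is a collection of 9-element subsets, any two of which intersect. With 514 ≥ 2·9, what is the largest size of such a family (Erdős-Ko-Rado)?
max |F| = C(513, 8) = 112615417096408512

The Erdős-Ko-Rado theorem states: for n ≥ 2k, an intersecting family of k-subsets of an n-element set has size at most C(n − 1, k − 1), with equality for 'star' families {A ⊆ [n] : |A| = k, i ∈ A} (fix an element i). For n = 514, k = 9: C(513, 8) = 112615417096408512.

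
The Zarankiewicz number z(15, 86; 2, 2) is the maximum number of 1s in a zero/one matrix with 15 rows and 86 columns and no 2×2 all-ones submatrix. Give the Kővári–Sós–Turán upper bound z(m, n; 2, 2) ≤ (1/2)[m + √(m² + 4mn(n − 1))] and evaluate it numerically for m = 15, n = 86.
z(15, 86; 2, 2) ≤ (1/2)[15 + √(15² + 4·15·86·85)] = (1/2)[15 + √438825] = 338.7193

Kővári–Sós–Turán: let r_1, ..., r_15 be the row sums and z = Σ r_i the total number of 1s. Each pair of columns can share at most one row with both entries 1 (else a 2×2 all-ones block appears), so Σ_i C(r_i, 2) ≤ C(86, 2) = 3655. By convexity Σ_i C(r_i, 2) ≥ 15·C(z/15, 2) = z(z − 15)/(2·15), giving z² − 15z − 15·86·85 ≤ 0 and hence z ≤ (1/2)[15 + √(225 + 4·109650)] = (1/2)[15 + √438825] ≈ (1/2)(15 + 662.4387) = 338.7193.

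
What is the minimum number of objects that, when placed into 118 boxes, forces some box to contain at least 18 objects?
n = (18 − 1)·118 + 1 = 2007

By the generalised pigeonhole principle, to guarantee some box contains ≥ r objects we need more than (r − 1) · k objects total. Threshold: n = (r − 1) · k + 1. With r = 18 and k = 118: n = 17 · 118 + 1 = 2006 + 1 = 2007. For n = 2006 = 17 · 118, we can put exactly 17 objects in every box, avoiding 18 in any single one — so 2007 is tight.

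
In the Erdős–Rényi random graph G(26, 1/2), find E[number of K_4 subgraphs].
E[# K_4] = C(26, 4) · (1/2)^C(4, 2) = 14950 / 2^6 = 7475/32 = 233.59375

For each 4-subset S of vertices (there are C(26, 4) = 14950 such S), let X_S = 1 if S induces a K_4 (all C(4, 2) = 6 edges present). Then P(X_S = 1) = (1/2)^6 = 1/64. By linearity of expectation, E[# K_4] = C(26, 4) · (1/2)^6 = 14950 / 64 = 7475/32 = 233.59375.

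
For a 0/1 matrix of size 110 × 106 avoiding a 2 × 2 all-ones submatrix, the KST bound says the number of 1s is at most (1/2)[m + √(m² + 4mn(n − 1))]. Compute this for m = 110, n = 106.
z(110, 106; 2, 2) ≤ (1/2)[110 + √(110² + 4·110·106·105)] = (1/2)[110 + √4909300] = 1162.847

Kővári–Sós–Turán: let r_1, ..., r_110 be the row sums and z = Σ r_i the total number of 1s. Each pair of columns can share at most one row with both entries 1 (else a 2×2 all-ones block appears), so Σ_i C(r_i, 2) ≤ C(106, 2) = 5565. By convexity Σ_i C(r_i, 2) ≥ 110·C(z/110, 2) = z(z − 110)/(2·110), giving z² − 110z − 110·106·105 ≤ 0 and hence z ≤ (1/2)[110 + √(12100 + 4·1224300)] = (1/2)[110 + √4909300] ≈ (1/2)(110 + 2215.694) = 1162.847.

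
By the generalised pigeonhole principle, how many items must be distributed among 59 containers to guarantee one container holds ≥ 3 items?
n = (3 − 1)·59 + 1 = 119

By the generalised pigeonhole principle, to guarantee some box contains ≥ r objects we need more than (r − 1) · k objects total. Threshold: n = (r − 1) · k + 1. With r = 3 and k = 59: n = 2 · 59 + 1 = 118 + 1 = 119. For n = 118 = 2 · 59, we can put exactly 2 objects in every box, avoiding 3 in any single one — so 119 is tight.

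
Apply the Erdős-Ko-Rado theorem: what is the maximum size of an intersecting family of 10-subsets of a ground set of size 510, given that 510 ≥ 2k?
max |F| = C(509, 9) = 5885837674864462601

Erdős-Ko-Rado (1961): when n ≥ 2k, max |F| = C(n−1, k−1). The bound is attained by the star {A : i ∈ A} for any fixed i ∈ [n]. Here C(510−1, 10−1) = C(509, 9) = 5885837674864462601.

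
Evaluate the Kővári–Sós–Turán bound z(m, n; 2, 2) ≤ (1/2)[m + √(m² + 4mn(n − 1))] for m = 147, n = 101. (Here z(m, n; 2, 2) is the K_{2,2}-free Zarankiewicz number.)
z(147, 101; 2, 2) ≤ (1/2)[147 + √(147² + 4·147·101·100)] = (1/2)[147 + √5960409] = 1294.1974

Kővári–Sós–Turán: let r_1, ..., r_147 be the row sums and z = Σ r_i the total number of 1s. Each pair of columns can share at most one row with both entries 1 (else a 2×2 all-ones block appears), so Σ_i C(r_i, 2) ≤ C(101, 2) = 5050. By convexity Σ_i C(r_i, 2) ≥ 147·C(z/147, 2) = z(z − 147)/(2·147), giving z² − 147z − 147·101·100 ≤ 0 and hence z ≤ (1/2)[147 + √(21609 + 4·1484700)] = (1/2)[147 + √5960409] ≈ (1/2)(147 + 2441.3949) = 1294.1974.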